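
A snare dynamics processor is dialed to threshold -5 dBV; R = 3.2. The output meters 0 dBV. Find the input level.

Post-compression overshoot = 0 − (-5) = 5 dB.
Input overshoot = R × output overshoot = 16 dB → input = -5 + 16 = 11 dBV.

11 dBV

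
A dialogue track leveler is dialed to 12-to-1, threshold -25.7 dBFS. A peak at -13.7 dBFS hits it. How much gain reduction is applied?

11 dB

Overshoot = -13.7 − (-25.7) = 12 dB.
After 12:1 compression the overshoot becomes 12/12 = 1 dB.
Gain reduction = 12 − 1 = 11 dB.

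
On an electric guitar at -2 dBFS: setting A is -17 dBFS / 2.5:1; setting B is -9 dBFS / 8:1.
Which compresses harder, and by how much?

A, by 2.875 dB

A: overshoot 15 dB → output overshoot 6 dB → GR 9 dB.
B: overshoot 7 dB → output overshoot 0.875 dB → GR 6.125 dB.
Difference: 2.875 dB in favour of A.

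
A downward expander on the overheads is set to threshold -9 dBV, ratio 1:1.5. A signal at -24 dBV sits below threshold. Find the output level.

-31.5 dBV

Undershoot = (-9) − (-24) = 15 dB.
At 1:1.5, that expands to 22.5 dB under threshold.
Output = -9 − 22.5 = -31.5 dBV.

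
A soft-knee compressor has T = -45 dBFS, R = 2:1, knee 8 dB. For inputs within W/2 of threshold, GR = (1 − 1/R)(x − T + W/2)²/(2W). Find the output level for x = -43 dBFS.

-44.125 dBFS

x − T + W/2 = -43 − (-45) + 4 = 6.
GR = (1 − 1/2) × 6² / 16 = 0.5 × 36 / 16 = 1.125 dB.
Output = -43 − 1.125 = -44.125 dBFS.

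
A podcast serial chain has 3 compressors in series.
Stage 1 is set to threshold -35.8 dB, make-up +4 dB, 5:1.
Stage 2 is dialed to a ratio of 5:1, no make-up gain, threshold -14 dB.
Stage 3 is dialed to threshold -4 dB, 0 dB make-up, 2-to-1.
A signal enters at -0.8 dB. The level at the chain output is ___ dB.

-24.8 dB

Stage 1: -0.8 dB is 35 dB over -35.8 dB; at 5:1 that becomes 7 dB over, giving -28.8 dB; +4 dB make-up → -24.8 dB.
Stage 2: below threshold (-24.8 ≤ -14); passes unchanged; output -24.8 dB.
Stage 3: below threshold (-24.8 ≤ -4); passes unchanged; output -24.8 dB.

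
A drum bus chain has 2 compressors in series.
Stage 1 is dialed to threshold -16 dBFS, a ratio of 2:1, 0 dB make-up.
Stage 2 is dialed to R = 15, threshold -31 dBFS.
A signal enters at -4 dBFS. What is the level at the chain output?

-29.6 dBFS

Stage 1: -4 dBFS is 12 dB over -16 dBFS; at 2:1 that becomes 6 dB over, giving -10 dBFS.
Stage 2: 21 dB above -31 dBFS, reduced 15:1 to 1.4 dB above → -29.6 dBFS.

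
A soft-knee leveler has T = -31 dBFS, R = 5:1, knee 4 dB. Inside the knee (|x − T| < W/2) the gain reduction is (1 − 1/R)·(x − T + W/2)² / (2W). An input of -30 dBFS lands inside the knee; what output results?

-30.9 dBFS

x − T + W/2 = -30 − (-31) + 2 = 3.
GR = (1 − 1/5) × 3² / 8 = 0.8 × 9 / 8 = 0.9 dB.
Output = -30 − 0.9 = -30.9 dBFS.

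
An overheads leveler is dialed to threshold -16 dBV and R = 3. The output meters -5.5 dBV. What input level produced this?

15.5 dBV

The compressed level sits -5.5 − (-16) = 10.5 dB over threshold.
Undo the ratio: input overshoot = 10.5 × 3 = 31.5 dB, giving input = 15.5 dBV.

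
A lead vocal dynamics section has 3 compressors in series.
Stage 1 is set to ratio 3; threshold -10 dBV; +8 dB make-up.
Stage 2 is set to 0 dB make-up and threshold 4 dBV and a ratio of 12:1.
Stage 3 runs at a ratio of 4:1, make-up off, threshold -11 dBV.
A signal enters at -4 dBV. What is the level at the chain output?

-8.25 dBV

Stage 1: overshoot 6 dB → 6/3 = 2 dB → -8 dBV; +8 dB make-up → 0 dBV.
Stage 2: below threshold (0 ≤ 4); passes unchanged; output 0 dBV.
Stage 3: 0 dBV is 11 dB over -11 dBV; at 4:1 that becomes 2.75 dB over, giving -8.25 dBV.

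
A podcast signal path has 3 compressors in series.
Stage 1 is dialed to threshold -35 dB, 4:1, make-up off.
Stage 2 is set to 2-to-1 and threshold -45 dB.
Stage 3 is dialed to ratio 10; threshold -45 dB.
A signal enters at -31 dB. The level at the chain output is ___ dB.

Stage 1: overshoot 4 dB → 4/4 = 1 dB → -34 dB.
Stage 2: 11 dB above -45 dB, reduced 2:1 to 5.5 dB above → -39.5 dB.
Stage 3: 5.5 dB above -45 dB, reduced 10:1 to 0.55 dB above → -44.45 dB.

-44.45 dB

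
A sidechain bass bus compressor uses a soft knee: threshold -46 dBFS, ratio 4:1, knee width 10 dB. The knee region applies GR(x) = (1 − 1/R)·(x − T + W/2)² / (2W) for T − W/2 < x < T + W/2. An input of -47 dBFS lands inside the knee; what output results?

x − T + W/2 = -47 − (-46) + 5 = 4.
GR = (1 − 1/4) × 4² / 20 = 0.75 × 16 / 20 = 0.6 dB.
Output = -47 − 0.6 = -47.6 dBFS.

-47.6 dBFS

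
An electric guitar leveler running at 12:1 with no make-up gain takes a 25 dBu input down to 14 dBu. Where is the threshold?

Let T be the threshold. Output overshoot = (input overshoot)/R, so 14 − T = (25 − T)/12.
12·(14 − T) = 25 − T → 11·T = 168 − 25 = 143.
T = 143/11 = 13 dBu.

13 dBu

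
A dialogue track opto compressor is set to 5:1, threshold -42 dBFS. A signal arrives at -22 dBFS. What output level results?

-38 dBFS

-22 dBFS sits 20 dB over threshold.
5:1 compression reduces that to 20/5 = 4 dB over.
So the level is -42 + 4 = -38 dBFS.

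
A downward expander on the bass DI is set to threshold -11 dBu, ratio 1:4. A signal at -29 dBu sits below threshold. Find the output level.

-83 dBu

Undershoot = (-11) − (-29) = 18 dB.
At 1:4, that expands to 72 dB under threshold.
Output = -11 − 72 = -83 dBu.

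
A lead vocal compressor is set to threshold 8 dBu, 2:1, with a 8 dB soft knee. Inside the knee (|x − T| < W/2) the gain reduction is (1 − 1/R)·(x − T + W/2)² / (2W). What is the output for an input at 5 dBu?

x − T + W/2 = 5 − 8 + 4 = 1.
GR = (1 − 1/2) × 1² / 16 = 0.5 × 1 / 16 = 0.03125 dB.
Output = 5 − 0.03125 = 4.96875 dBu.

4.96875 dBu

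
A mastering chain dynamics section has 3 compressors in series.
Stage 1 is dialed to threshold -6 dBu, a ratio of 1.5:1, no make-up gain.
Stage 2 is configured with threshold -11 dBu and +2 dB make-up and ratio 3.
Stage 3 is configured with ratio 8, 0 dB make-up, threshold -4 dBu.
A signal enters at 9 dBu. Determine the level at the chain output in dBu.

-4 dBu

Stage 1: 15 dB above -6 dBu, reduced 1.5:1 to 10 dB above → 4 dBu.
Stage 2: 4 dBu is 15 dB over -11 dBu; at 3:1 that becomes 5 dB over, giving -6 dBu; +2 dB make-up → -4 dBu.
Stage 3: below threshold (-4 ≤ -4); passes unchanged; output -4 dBu.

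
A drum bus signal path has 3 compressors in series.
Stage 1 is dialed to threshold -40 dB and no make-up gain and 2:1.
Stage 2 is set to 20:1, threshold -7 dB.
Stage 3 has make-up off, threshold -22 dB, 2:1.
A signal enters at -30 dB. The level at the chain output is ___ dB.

Stage 1: overshoot 10 dB → 10/2 = 5 dB → -35 dB.
Stage 2: -35 dB is at or below the -7 dB threshold — no compression; output -35 dB.
Stage 3: below threshold (-35 ≤ -22); passes unchanged; output -35 dB.

-35 dB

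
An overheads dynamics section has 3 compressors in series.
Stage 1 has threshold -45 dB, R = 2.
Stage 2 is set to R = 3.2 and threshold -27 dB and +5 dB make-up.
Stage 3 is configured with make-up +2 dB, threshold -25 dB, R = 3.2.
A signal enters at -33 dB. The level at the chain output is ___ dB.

Stage 1: overshoot 12 dB → 12/2 = 6 dB → -39 dB.
Stage 2: -39 dB ≤ -27 dB, so stage 2 doesn't engage; make-up brings it to -34 dB.
Stage 3: -34 dB ≤ -25 dB, so stage 3 doesn't engage; make-up brings it to -32 dB.

-32 dB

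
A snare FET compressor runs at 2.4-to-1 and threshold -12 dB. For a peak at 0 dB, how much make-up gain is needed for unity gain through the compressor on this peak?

7 dB

Without make-up, output = threshold + overshoot/2.4 = -12 + 5 = -7 dB.
Gap to target: 7 dB.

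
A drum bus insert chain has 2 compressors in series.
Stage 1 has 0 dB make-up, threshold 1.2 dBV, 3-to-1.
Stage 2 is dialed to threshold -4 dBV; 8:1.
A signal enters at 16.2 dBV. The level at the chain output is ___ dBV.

Stage 1: 16.2 dBV is 15 dB over 1.2 dBV; at 3:1 that becomes 5 dB over, giving 6.2 dBV.
Stage 2: overshoot 10.2 dB → 10.2/8 = 1.275 dB → -2.725 dBV.

-2.725 dBV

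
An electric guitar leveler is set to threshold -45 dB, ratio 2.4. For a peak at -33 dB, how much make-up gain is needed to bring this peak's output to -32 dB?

The peak compresses to -45 + 12/2.4 = -40 dB.
To reach -32 dB requires -32 − (-40) = 8 dB of make-up.

8 dB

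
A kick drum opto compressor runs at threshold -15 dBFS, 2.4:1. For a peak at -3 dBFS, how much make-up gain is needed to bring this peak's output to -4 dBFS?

6 dB

Overshoot 12 dB → 12/2.4 = 5 dB after compression, so the compressed level is -15 + 5 = -10 dBFS.
Make-up = target − compressed = -4 − (-10) = 6 dB.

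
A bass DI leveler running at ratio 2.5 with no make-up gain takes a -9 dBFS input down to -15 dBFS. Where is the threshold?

Gain reduction = -9 − (-15) = 6 dB; output overshoot = GR / (R − 1) = 6 / 1.5 = 4 dB.
Threshold = output − output overshoot = -15 − 4 = -19 dBFS.

-19 dBFS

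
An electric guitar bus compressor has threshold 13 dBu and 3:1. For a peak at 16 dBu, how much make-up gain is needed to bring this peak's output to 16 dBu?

Without make-up, output = threshold + overshoot/3 = 13 + 1 = 14 dBu.
Gap to target: 2 dB.

2 dB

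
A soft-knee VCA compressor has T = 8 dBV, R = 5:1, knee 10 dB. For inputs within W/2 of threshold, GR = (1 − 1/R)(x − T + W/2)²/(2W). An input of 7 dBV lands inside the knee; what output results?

x − T + W/2 = 7 − 8 + 5 = 4.
GR = (1 − 1/5) × 4² / 20 = 0.8 × 16 / 20 = 0.64 dB.
Output = 7 − 0.64 = 6.36 dBV.

6.36 dBV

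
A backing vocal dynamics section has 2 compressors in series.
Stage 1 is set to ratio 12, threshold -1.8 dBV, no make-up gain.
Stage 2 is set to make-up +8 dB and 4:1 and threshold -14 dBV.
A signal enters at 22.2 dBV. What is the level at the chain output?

Stage 1: 22.2 dBV is 24 dB over -1.8 dBV; at 12:1 that becomes 2 dB over, giving 0.2 dBV.
Stage 2: overshoot 14.2 dB → 14.2/4 = 3.55 dB → -10.45 dBV; +8 dB make-up → -2.45 dBV.

-2.45 dBV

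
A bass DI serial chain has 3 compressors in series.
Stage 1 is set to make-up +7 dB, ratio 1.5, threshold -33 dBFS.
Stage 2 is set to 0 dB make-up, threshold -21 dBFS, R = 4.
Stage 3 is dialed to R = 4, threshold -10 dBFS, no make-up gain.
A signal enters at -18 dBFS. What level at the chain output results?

Stage 1: -18 dBFS is 15 dB over -33 dBFS; at 1.5:1 that becomes 10 dB over, giving -23 dBFS; +7 dB make-up → -16 dBFS.
Stage 2: -16 dBFS is 5 dB over -21 dBFS; at 4:1 that becomes 1.25 dB over, giving -19.75 dBFS.
Stage 3: -19.75 dBFS ≤ -10 dBFS, so stage 3 doesn't engage; output -19.75 dBFS.

-19.75 dBFS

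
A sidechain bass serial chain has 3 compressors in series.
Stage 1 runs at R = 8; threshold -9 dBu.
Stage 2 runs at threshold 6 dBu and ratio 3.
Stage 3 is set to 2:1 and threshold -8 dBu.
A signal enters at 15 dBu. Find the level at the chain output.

-7 dBu

Stage 1: overshoot 24 dB → 24/8 = 3 dB → -6 dBu.
Stage 2: -6 dBu is at or below the 6 dBu threshold — no compression; output -6 dBu.
Stage 3: -6 dBu is 2 dB over -8 dBu; at 2:1 that becomes 1 dB over, giving -7 dBu.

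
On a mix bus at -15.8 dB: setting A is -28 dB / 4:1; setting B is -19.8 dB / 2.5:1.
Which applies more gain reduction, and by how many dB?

A: 12.2 dB over, compressed to 3.05 dB over, so 9.15 dB of GR.
B: 4 dB over, compressed to 1.6 dB over, so 2.4 dB of GR.
Difference: 6.75 dB in favour of A.

A, by 6.75 dB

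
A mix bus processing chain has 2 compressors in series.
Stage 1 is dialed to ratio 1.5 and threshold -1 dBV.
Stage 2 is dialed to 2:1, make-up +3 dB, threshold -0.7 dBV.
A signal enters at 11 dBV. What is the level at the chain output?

Stage 1: 11 dBV is 12 dB over -1 dBV; at 1.5:1 that becomes 8 dB over, giving 7 dBV.
Stage 2: 7 dBV is 7.7 dB over -0.7 dBV; at 2:1 that becomes 3.85 dB over, giving 3.15 dBV; +3 dB make-up → 6.15 dBV.

6.15 dBV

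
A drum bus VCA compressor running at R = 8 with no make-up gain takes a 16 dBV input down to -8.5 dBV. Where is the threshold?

Let T be the threshold. Output overshoot = (input overshoot)/R, so -8.5 − T = (16 − T)/8.
8·(-8.5 − T) = 16 − T → 7·T = -68 − 16 = -84.
T = -84/7 = -12 dBV.

-12 dBV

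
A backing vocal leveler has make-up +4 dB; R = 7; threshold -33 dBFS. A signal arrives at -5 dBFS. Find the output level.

-25 dBFS

The input is 28 dB above the -33 dBFS threshold.
At 7:1 the overshoot is divided by 7, leaving 4 dB above threshold.
So the level is -33 + 4 = -29 dBFS; make-up adds 4 dB, giving -25 dBFS.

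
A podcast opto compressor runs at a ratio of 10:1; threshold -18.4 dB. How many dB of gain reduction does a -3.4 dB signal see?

Overshoot = -3.4 − (-18.4) = 15 dB.
At 10:1, output sits 15/10 = 1.5 dB above threshold.
So the signal is attenuated by 15 − 1.5 = 13.5 dB.

13.5 dB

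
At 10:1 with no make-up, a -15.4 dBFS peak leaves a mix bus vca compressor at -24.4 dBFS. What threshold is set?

-25.4 dBFS

Gain reduction = -15.4 − (-24.4) = 9 dB; output overshoot = GR / (R − 1) = 9 / 9 = 1 dB.
Threshold = output − output overshoot = -24.4 − 1 = -25.4 dBFS.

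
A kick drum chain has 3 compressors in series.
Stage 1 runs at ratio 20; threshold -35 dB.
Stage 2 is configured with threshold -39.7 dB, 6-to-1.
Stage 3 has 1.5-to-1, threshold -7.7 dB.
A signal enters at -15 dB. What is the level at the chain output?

Stage 1: overshoot 20 dB → 20/20 = 1 dB → -34 dB.
Stage 2: -34 dB is 5.7 dB over -39.7 dB; at 6:1 that becomes 0.95 dB over, giving -38.75 dB.
Stage 3: -38.75 dB ≤ -7.7 dB, so stage 3 doesn't engage; output -38.75 dB.

-38.75 dB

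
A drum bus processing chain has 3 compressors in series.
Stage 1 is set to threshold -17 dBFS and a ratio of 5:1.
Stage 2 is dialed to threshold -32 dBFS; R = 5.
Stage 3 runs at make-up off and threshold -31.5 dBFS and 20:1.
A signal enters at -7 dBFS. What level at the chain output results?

-31.355 dBFS

Stage 1: overshoot 10 dB → 10/5 = 2 dB → -15 dBFS.
Stage 2: -15 dBFS is 17 dB over -32 dBFS; at 5:1 that becomes 3.4 dB over, giving -28.6 dBFS.
Stage 3: 2.9 dB above -31.5 dBFS, reduced 20:1 to 0.145 dB above → -31.355 dBFS.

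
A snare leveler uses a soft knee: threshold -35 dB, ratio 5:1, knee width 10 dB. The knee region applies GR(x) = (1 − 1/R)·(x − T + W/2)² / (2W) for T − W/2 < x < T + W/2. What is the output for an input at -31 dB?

x − T + W/2 = -31 − (-35) + 5 = 9.
GR = (1 − 1/5) × 9² / 20 = 0.8 × 81 / 20 = 3.24 dB.
Output = -31 − 3.24 = -34.24 dB.

-34.24 dB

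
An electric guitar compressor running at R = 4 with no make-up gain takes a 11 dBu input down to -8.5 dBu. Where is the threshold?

Let T be the threshold. Output overshoot = (input overshoot)/R, so -8.5 − T = (11 − T)/4.
4·(-8.5 − T) = 11 − T → 3·T = -34 − 11 = -45.
T = -45/3 = -15 dBu.

-15 dBu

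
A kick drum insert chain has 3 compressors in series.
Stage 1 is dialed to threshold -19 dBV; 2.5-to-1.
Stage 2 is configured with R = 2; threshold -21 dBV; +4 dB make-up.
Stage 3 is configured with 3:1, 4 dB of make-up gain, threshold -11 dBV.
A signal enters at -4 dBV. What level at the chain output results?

Stage 1: overshoot 15 dB → 15/2.5 = 6 dB → -13 dBV.
Stage 2: -13 dBV is 8 dB over -21 dBV; at 2:1 that becomes 4 dB over, giving -17 dBV; +4 dB make-up → -13 dBV.
Stage 3: -13 dBV is at or below the -11 dBV threshold — no compression; make-up brings it to -9 dBV.

-9 dBV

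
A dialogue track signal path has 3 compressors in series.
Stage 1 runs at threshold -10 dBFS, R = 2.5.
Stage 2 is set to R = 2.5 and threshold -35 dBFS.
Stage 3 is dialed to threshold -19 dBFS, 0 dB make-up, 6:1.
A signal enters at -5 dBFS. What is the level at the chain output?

-24.2 dBFS

Stage 1: -5 dBFS is 5 dB over -10 dBFS; at 2.5:1 that becomes 2 dB over, giving -8 dBFS.
Stage 2: 27 dB above -35 dBFS, reduced 2.5:1 to 10.8 dB above → -24.2 dBFS.
Stage 3: -24.2 dBFS is at or below the -19 dBFS threshold — no compression; output -24.2 dBFS.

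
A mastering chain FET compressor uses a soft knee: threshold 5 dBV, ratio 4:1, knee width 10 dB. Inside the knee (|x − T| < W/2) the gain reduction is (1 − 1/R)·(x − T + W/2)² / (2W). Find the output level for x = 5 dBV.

4.0625 dBV

x − T + W/2 = 5 − 5 + 5 = 5.
GR = (1 − 1/4) × 5² / 20 = 0.75 × 25 / 20 = 0.9375 dB.
Output = 5 − 0.9375 = 4.0625 dBV.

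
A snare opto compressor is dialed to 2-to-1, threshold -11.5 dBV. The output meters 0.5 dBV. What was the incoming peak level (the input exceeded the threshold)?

The compressed level sits 0.5 − (-11.5) = 12 dB over threshold.
Undo the ratio: input overshoot = 12 × 2 = 24 dB, giving input = 12.5 dBV.

12.5 dBV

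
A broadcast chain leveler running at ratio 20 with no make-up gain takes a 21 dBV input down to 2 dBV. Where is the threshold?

1 dBV

Gain reduction = 21 − 2 = 19 dB; output overshoot = GR / (R − 1) = 19 / 19 = 1 dB.
Threshold = output − output overshoot = 2 − 1 = 1 dBV.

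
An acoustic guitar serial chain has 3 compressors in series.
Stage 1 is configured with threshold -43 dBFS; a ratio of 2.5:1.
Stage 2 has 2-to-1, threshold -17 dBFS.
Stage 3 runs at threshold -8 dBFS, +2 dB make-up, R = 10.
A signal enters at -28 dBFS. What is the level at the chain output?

-35 dBFS

Stage 1: 15 dB above -43 dBFS, reduced 2.5:1 to 6 dB above → -37 dBFS.
Stage 2: -37 dBFS ≤ -17 dBFS, so stage 2 doesn't engage; output -37 dBFS.
Stage 3: below threshold (-37 ≤ -8); passes unchanged; make-up brings it to -35 dBFS.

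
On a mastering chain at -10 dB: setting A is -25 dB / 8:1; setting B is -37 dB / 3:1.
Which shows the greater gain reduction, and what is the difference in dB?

A: 15 dB over, compressed to 1.875 dB over, so 13.125 dB of GR.
B: 27 dB over, compressed to 9 dB over, so 18 dB of GR.
B applies 4.875 dB more gain reduction.

B, by 4.875 dB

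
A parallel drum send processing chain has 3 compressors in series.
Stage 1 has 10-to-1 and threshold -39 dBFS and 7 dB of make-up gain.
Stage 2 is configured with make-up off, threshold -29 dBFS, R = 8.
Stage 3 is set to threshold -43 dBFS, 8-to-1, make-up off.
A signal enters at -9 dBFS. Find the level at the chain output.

Stage 1: 30 dB above -39 dBFS, reduced 10:1 to 3 dB above → -36 dBFS; +7 dB make-up → -29 dBFS.
Stage 2: -29 dBFS is at or below the -29 dBFS threshold — no compression; output -29 dBFS.
Stage 3: -29 dBFS is 14 dB over -43 dBFS; at 8:1 that becomes 1.75 dB over, giving -41.25 dBFS.

-41.25 dBFS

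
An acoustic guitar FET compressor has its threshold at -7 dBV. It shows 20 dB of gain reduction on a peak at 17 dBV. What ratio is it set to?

6:1

Input overshoot = 17 − (-7) = 24 dB.
Output overshoot = 24 − 20 = 4 dB.
Ratio = input overshoot / output overshoot = 24 / 4 = 6.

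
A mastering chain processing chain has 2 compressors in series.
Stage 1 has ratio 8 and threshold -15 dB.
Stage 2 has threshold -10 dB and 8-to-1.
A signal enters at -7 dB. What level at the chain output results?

-14 dB

Stage 1: overshoot 8 dB → 8/8 = 1 dB → -14 dB.
Stage 2: -14 dB is at or below the -10 dB threshold — no compression; output -14 dB.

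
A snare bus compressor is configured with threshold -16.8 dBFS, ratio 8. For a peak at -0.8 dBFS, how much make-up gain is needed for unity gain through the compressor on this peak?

14 dB

Without make-up, output = threshold + overshoot/8 = -16.8 + 2 = -14.8 dBFS.
Gap to target: 14 dB.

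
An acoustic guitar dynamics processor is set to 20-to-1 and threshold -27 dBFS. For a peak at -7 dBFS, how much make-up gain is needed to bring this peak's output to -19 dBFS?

Overshoot 20 dB → 20/20 = 1 dB after compression, so the compressed level is -27 + 1 = -26 dBFS.
Make-up = target − compressed = -19 − (-26) = 7 dB.

7 dB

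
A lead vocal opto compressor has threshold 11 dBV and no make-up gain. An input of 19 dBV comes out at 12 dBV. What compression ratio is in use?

Input overshoot = 19 − 11 = 8 dB; output overshoot = 12 − 11 = 1 dB.
Ratio = 8 / 1 = 8.

8:1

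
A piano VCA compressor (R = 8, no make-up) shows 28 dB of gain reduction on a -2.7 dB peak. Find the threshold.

Input is 32 dB above T (since output overshoot × R = input overshoot: (-30.7 − T)·8 = -2.7 − T gives T = -34.7 dB).
Check: -34.7 + (-2.7 − (-34.7))/8 = -34.7 + 4 = -30.7 dB. ✓

-34.7 dB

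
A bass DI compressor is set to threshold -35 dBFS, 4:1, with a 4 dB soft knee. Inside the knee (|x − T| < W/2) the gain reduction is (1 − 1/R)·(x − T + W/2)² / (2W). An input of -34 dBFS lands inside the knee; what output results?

-34.84375 dBFS

x − T + W/2 = -34 − (-35) + 2 = 3.
GR = (1 − 1/4) × 3² / 8 = 0.75 × 9 / 8 = 0.84375 dB.
Output = -34 − 0.84375 = -34.84375 dBFS.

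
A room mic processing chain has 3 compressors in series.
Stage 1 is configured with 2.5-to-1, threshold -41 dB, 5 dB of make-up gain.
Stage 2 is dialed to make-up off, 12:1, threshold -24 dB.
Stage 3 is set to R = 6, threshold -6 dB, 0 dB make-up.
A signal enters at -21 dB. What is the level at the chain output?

-28 dB

Stage 1: overshoot 20 dB → 20/2.5 = 8 dB → -33 dB; +5 dB make-up → -28 dB.
Stage 2: -28 dB is at or below the -24 dB threshold — no compression; output -28 dB.
Stage 3: -28 dB is at or below the -6 dB threshold — no compression; output -28 dB.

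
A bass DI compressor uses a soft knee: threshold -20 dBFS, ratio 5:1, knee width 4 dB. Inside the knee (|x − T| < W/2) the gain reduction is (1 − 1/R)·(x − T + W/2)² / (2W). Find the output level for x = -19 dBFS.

-19.9 dBFS

x − T + W/2 = -19 − (-20) + 2 = 3.
GR = (1 − 1/5) × 3² / 8 = 0.8 × 9 / 8 = 0.9 dB.
Output = -19 − 0.9 = -19.9 dBFS.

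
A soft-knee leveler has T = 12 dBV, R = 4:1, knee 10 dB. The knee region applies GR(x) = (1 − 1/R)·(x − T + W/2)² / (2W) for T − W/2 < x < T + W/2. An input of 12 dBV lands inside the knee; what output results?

11.0625 dBV

x − T + W/2 = 12 − 12 + 5 = 5.
GR = (1 − 1/4) × 5² / 20 = 0.75 × 25 / 20 = 0.9375 dB.
Output = 12 − 0.9375 = 11.0625 dBV.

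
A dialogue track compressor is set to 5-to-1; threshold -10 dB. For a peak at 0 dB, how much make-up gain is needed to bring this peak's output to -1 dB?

7 dB

Overshoot 10 dB → 10/5 = 2 dB after compression, so the compressed level is -10 + 2 = -8 dB.
Make-up = target − compressed = -1 − (-8) = 7 dB.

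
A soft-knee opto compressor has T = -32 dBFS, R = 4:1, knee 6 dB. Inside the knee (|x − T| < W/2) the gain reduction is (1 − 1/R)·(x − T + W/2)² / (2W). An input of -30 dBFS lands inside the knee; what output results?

-31.5625 dBFS

x − T + W/2 = -30 − (-32) + 3 = 5.
GR = (1 − 1/4) × 5² / 12 = 0.75 × 25 / 12 = 1.5625 dB.
Output = -30 − 1.5625 = -31.5625 dBFS.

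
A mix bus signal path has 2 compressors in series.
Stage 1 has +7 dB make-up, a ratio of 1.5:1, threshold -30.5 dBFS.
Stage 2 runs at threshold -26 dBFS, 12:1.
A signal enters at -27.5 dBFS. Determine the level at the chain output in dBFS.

-25.625 dBFS

Stage 1: 3 dB above -30.5 dBFS, reduced 1.5:1 to 2 dB above → -28.5 dBFS; +7 dB make-up → -21.5 dBFS.
Stage 2: -21.5 dBFS is 4.5 dB over -26 dBFS; at 12:1 that becomes 0.375 dB over, giving -25.625 dBFS.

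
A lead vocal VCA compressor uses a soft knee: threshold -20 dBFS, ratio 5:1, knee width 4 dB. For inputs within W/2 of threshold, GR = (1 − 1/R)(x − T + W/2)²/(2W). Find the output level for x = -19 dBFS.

x − T + W/2 = -19 − (-20) + 2 = 3.
GR = (1 − 1/5) × 3² / 8 = 0.8 × 9 / 8 = 0.9 dB.
Output = -19 − 0.9 = -19.9 dBFS.

-19.9 dBFS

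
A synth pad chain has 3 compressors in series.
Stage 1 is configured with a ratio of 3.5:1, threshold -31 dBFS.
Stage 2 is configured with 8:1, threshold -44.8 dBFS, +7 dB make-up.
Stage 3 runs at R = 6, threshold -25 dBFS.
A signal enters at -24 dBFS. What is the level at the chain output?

-35.825 dBFS

Stage 1: overshoot 7 dB → 7/3.5 = 2 dB → -29 dBFS.
Stage 2: 15.8 dB above -44.8 dBFS, reduced 8:1 to 1.975 dB above → -42.825 dBFS; +7 dB make-up → -35.825 dBFS.
Stage 3: below threshold (-35.825 ≤ -25); passes unchanged; output -35.825 dBFS.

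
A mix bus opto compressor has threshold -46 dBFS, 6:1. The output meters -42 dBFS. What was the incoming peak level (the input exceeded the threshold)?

The compressed level sits -42 − (-46) = 4 dB over threshold.
Before 6:1 compression the overshoot was 4 × 6 = 24 dB, so input = -46 + 24 = -22 dBFS.

-22 dBFS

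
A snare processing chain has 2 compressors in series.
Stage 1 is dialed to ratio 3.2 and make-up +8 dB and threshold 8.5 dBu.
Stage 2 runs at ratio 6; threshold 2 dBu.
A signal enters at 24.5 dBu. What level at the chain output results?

5.25 dBu

Stage 1: 16 dB above 8.5 dBu, reduced 3.2:1 to 5 dB above → 13.5 dBu; +8 dB make-up → 21.5 dBu.
Stage 2: overshoot 19.5 dB → 19.5/6 = 3.25 dB → 5.25 dBu.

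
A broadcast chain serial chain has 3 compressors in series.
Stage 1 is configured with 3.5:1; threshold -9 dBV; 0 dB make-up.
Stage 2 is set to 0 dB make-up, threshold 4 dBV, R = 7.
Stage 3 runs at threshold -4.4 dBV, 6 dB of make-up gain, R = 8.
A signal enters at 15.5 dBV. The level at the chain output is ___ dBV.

Stage 1: overshoot 24.5 dB → 24.5/3.5 = 7 dB → -2 dBV.
Stage 2: below threshold (-2 ≤ 4); passes unchanged; output -2 dBV.
Stage 3: 2.4 dB above -4.4 dBV, reduced 8:1 to 0.3 dB above → -4.1 dBV; +6 dB make-up → 1.9 dBV.

1.9 dBV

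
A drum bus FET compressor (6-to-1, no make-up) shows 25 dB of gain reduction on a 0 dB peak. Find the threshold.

-30 dB

Gain reduction = 0 − (-25) = 25 dB; output overshoot = GR / (R − 1) = 25 / 5 = 5 dB.
Threshold = output − output overshoot = -25 − 5 = -30 dB.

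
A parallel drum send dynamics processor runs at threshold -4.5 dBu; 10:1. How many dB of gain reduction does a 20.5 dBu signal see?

Overshoot = 20.5 − (-4.5) = 25 dB.
After 10:1 compression the overshoot becomes 25/10 = 2.5 dB.
So the signal is attenuated by 25 − 2.5 = 22.5 dB.

22.5 dB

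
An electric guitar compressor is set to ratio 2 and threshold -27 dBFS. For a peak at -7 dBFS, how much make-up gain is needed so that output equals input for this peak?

The peak compresses to -27 + 20/2 = -17 dBFS.
To reach -7 dBFS requires -7 − (-17) = 10 dB of make-up.

10 dB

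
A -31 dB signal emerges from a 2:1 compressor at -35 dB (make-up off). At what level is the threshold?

-39 dB

Input is 8 dB above T (since output overshoot × R = input overshoot: (-35 − T)·2 = -31 − T gives T = -39 dB).
Check: -39 + (-31 − (-39))/2 = -39 + 4 = -35 dB. ✓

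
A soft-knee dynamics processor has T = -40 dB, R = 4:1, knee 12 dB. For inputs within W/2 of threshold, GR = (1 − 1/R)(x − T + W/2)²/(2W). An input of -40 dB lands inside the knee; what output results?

-41.125 dB

x − T + W/2 = -40 − (-40) + 6 = 6.
GR = (1 − 1/4) × 6² / 24 = 0.75 × 36 / 24 = 1.125 dB.
Output = -40 − 1.125 = -41.125 dB.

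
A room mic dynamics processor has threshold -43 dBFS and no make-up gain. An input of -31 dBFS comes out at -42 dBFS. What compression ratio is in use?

Input overshoot = -31 − (-43) = 12 dB; output overshoot = -42 − (-43) = 1 dB.
Ratio = 12 / 1 = 12.

12:1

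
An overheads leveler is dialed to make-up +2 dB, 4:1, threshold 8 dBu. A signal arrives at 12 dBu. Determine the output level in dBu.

The input is 4 dB above the 8 dBu threshold.
4:1 compression reduces that to 4/4 = 1 dB over.
Output = 8 + 1 = 9 dBu; make-up adds 2 dB, giving 11 dBu.

11 dBu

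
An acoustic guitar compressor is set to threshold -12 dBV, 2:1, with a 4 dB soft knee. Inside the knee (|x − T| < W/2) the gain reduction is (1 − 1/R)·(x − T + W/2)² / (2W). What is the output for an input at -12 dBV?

-12.25 dBV

x − T + W/2 = -12 − (-12) + 2 = 2.
GR = (1 − 1/2) × 2² / 8 = 0.5 × 4 / 8 = 0.25 dB.
Output = -12 − 0.25 = -12.25 dBV.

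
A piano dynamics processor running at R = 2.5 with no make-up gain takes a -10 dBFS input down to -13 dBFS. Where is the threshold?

Let T be the threshold. Output overshoot = (input overshoot)/R, so -13 − T = (-10 − T)/2.5.
2.5·(-13 − T) = -10 − T → 1.5·T = -32.5 − (-10) = -22.5.
T = -22.5/1.5 = -15 dBFS.

-15 dBFS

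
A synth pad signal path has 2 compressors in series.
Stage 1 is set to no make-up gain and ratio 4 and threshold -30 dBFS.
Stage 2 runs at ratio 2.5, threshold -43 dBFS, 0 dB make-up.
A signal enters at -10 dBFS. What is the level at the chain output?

Stage 1: overshoot 20 dB → 20/4 = 5 dB → -25 dBFS.
Stage 2: overshoot 18 dB → 18/2.5 = 7.2 dB → -35.8 dBFS.

-35.8 dBFS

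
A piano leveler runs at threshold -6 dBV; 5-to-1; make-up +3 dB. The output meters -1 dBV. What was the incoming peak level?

Remove make-up: -1 − 3 = -4 dBV.
That's 2 dB above the -6 dBV threshold.
Before 5:1 compression the overshoot was 2 × 5 = 10 dB, so input = -6 + 10 = 4 dBV.

4 dBV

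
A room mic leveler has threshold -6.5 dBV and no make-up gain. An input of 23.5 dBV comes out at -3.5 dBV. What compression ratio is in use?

Input overshoot = 23.5 − (-6.5) = 30 dB; output overshoot = -3.5 − (-6.5) = 3 dB.
Ratio = 30 / 3 = 10.

10:1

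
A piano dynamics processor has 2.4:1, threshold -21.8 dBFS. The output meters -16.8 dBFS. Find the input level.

-9.8 dBFS

The compressed level sits -16.8 − (-21.8) = 5 dB over threshold.
Undo the ratio: input overshoot = 5 × 2.4 = 12 dB, giving input = -9.8 dBFS.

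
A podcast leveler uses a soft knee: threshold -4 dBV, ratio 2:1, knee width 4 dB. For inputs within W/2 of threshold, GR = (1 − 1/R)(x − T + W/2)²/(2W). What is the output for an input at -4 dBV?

x − T + W/2 = -4 − (-4) + 2 = 2.
GR = (1 − 1/2) × 2² / 8 = 0.5 × 4 / 8 = 0.25 dB.
Output = -4 − 0.25 = -4.25 dBV.

-4.25 dBV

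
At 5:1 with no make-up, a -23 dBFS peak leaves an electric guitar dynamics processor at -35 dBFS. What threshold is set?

-38 dBFS

Input is 15 dB above T (since output overshoot × R = input overshoot: (-35 − T)·5 = -23 − T gives T = -38 dBFS).
Check: -38 + (-23 − (-38))/5 = -38 + 3 = -35 dBFS. ✓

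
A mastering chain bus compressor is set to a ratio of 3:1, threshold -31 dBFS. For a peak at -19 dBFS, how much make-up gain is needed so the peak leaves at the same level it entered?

8 dB

The peak compresses to -31 + 12/3 = -27 dBFS.
To reach -19 dBFS requires -19 − (-27) = 8 dB of make-up.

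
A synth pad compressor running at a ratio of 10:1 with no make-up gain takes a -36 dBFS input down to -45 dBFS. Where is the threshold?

-46 dBFS

Let T be the threshold. Output overshoot = (input overshoot)/R, so -45 − T = (-36 − T)/10.
10·(-45 − T) = -36 − T → 9·T = -450 − (-36) = -414.
T = -414/9 = -46 dBFS.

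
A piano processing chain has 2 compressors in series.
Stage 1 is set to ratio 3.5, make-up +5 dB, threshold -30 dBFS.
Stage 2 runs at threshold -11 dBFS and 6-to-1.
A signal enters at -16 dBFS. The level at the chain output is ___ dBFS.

Stage 1: -16 dBFS is 14 dB over -30 dBFS; at 3.5:1 that becomes 4 dB over, giving -26 dBFS; +5 dB make-up → -21 dBFS.
Stage 2: -21 dBFS is at or below the -11 dBFS threshold — no compression; output -21 dBFS.

-21 dBFS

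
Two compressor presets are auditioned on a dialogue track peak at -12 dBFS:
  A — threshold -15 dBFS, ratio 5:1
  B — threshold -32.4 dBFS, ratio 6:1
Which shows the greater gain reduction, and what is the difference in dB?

B, by 14.6 dB

A: 3 dB over, compressed to 0.6 dB over, so 2.4 dB of GR.
B: 20.4 dB over, compressed to 3.4 dB over, so 17 dB of GR.
Difference: 14.6 dB in favour of B.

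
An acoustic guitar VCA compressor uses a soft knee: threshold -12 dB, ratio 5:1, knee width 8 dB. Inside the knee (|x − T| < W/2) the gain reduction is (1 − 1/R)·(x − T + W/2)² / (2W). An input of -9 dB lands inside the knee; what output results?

-11.45 dB

x − T + W/2 = -9 − (-12) + 4 = 7.
GR = (1 − 1/5) × 7² / 16 = 0.8 × 49 / 16 = 2.45 dB.
Output = -9 − 2.45 = -11.45 dB.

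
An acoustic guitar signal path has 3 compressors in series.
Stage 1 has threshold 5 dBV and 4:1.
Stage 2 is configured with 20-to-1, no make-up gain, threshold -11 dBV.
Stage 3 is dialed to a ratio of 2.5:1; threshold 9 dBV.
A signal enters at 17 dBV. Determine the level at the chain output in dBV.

Stage 1: overshoot 12 dB → 12/4 = 3 dB → 8 dBV.
Stage 2: overshoot 19 dB → 19/20 = 0.95 dB → -10.05 dBV.
Stage 3: -10.05 dBV ≤ 9 dBV, so stage 3 doesn't engage; output -10.05 dBV.

-10.05 dBV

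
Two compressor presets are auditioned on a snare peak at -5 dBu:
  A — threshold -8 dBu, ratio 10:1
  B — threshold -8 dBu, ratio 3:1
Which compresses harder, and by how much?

A: overshoot 3 dB → output overshoot 0.3 dB → GR 2.7 dB.
B: overshoot 3 dB → output overshoot 1 dB → GR 2 dB.
Difference: 0.7 dB in favour of A.

A, by 0.7 dB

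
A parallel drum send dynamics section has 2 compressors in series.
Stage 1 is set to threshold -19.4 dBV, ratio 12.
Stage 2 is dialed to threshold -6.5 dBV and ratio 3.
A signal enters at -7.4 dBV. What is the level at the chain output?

Stage 1: overshoot 12 dB → 12/12 = 1 dB → -18.4 dBV.
Stage 2: below threshold (-18.4 ≤ -6.5); passes unchanged; output -18.4 dBV.

-18.4 dBV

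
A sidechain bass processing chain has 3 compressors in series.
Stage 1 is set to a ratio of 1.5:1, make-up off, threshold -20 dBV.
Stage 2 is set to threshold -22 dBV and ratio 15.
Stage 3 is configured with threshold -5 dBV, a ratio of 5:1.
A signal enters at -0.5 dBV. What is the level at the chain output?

Stage 1: overshoot 19.5 dB → 19.5/1.5 = 13 dB → -7 dBV.
Stage 2: overshoot 15 dB → 15/15 = 1 dB → -21 dBV.
Stage 3: below threshold (-21 ≤ -5); passes unchanged; output -21 dBV.

-21 dBV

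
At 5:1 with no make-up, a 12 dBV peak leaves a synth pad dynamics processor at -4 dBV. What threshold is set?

Input is 20 dB above T (since output overshoot × R = input overshoot: (-4 − T)·5 = 12 − T gives T = -8 dBV).
Check: -8 + (12 − (-8))/5 = -8 + 4 = -4 dBV. ✓

-8 dBV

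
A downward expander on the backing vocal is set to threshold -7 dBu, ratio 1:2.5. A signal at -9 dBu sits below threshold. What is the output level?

The input is 2 dB below the -7 dBu threshold.
A 1:2.5 expander multiplies undershoot by 2.5: 2 × 2.5 = 5 dB below threshold.
Output = -7 − 5 = -12 dBu.

-12 dBu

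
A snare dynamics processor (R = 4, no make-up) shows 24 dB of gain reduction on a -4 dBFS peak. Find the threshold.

-36 dBFS

Gain reduction = -4 − (-28) = 24 dB; output overshoot = GR / (R − 1) = 24 / 3 = 8 dB.
Threshold = output − output overshoot = -28 − 8 = -36 dBFS.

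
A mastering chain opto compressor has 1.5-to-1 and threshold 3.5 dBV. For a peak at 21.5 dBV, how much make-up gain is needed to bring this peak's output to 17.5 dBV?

2 dB

The peak compresses to 3.5 + 18/1.5 = 15.5 dBV.
To reach 17.5 dBV requires 17.5 − 15.5 = 2 dB of make-up.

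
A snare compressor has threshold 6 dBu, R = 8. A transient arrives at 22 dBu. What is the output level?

8 dBu

Overshoot: 22 − 6 = 16 dB.
8:1 compression reduces that to 16/8 = 2 dB over.
That puts the output at 8 dBu.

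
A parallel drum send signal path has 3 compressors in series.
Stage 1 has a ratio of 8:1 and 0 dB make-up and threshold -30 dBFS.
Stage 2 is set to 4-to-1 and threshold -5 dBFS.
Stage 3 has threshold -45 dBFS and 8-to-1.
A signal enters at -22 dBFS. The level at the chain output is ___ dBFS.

-43 dBFS

Stage 1: -22 dBFS is 8 dB over -30 dBFS; at 8:1 that becomes 1 dB over, giving -29 dBFS.
Stage 2: -29 dBFS is at or below the -5 dBFS threshold — no compression; output -29 dBFS.
Stage 3: 16 dB above -45 dBFS, reduced 8:1 to 2 dB above → -43 dBFS.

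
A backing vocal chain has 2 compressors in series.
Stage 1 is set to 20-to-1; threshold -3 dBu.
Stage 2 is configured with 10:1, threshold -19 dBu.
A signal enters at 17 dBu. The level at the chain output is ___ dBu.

-17.3 dBu

Stage 1: 20 dB above -3 dBu, reduced 20:1 to 1 dB above → -2 dBu.
Stage 2: 17 dB above -19 dBu, reduced 10:1 to 1.7 dB above → -17.3 dBu.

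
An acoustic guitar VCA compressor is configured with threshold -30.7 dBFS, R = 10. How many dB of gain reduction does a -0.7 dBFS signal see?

The signal is 30 dB above threshold.
A 10:1 ratio leaves 3 dB of that excess.
GR = overshoot in − overshoot out = 30 − 3 = 27 dB.

27 dB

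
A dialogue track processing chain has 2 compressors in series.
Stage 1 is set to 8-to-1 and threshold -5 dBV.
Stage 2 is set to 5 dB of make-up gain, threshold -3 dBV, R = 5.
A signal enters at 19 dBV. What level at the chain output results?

Stage 1: 19 dBV is 24 dB over -5 dBV; at 8:1 that becomes 3 dB over, giving -2 dBV.
Stage 2: -2 dBV is 1 dB over -3 dBV; at 5:1 that becomes 0.2 dB over, giving -2.8 dBV; +5 dB make-up → 2.2 dBV.

2.2 dBV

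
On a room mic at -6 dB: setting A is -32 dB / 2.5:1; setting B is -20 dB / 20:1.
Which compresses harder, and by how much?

A: GR = 26 − 26/2.5 = 15.6 dB.
B: GR = 14 − 14/20 = 13.3 dB.
A applies 2.3 dB more gain reduction.

A, by 2.3 dB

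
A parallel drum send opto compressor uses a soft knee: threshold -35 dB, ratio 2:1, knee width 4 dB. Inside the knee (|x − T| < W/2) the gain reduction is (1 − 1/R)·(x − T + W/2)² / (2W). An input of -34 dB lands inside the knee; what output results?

-34.5625 dB

x − T + W/2 = -34 − (-35) + 2 = 3.
GR = (1 − 1/2) × 3² / 8 = 0.5 × 9 / 8 = 0.5625 dB.
Output = -34 − 0.5625 = -34.5625 dB.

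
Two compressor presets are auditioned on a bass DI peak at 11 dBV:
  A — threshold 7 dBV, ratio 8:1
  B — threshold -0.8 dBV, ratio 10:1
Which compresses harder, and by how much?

B, by 7.12 dB

A: 4 dB over, compressed to 0.5 dB over, so 3.5 dB of GR.
B: 11.8 dB over, compressed to 1.18 dB over, so 10.62 dB of GR.
Difference: 7.12 dB in favour of B.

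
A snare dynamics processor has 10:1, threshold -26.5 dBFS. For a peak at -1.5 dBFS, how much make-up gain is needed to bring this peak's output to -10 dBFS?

Without make-up, output = threshold + overshoot/10 = -26.5 + 2.5 = -24 dBFS.
Gap to target: 14 dB.

14 dB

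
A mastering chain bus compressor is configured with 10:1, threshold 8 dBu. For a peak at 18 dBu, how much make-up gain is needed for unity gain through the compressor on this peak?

Without make-up, output = threshold + overshoot/10 = 8 + 1 = 9 dBu.
Gap to target: 9 dB.

9 dB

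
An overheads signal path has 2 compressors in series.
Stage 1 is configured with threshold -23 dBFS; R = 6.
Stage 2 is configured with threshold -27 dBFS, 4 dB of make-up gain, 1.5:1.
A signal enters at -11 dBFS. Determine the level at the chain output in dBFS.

-19 dBFS

Stage 1: -11 dBFS is 12 dB over -23 dBFS; at 6:1 that becomes 2 dB over, giving -21 dBFS.
Stage 2: overshoot 6 dB → 6/1.5 = 4 dB → -23 dBFS; +4 dB make-up → -19 dBFS.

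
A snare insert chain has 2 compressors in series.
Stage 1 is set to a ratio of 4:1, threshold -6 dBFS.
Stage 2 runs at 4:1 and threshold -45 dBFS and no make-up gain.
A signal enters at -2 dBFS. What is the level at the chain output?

-35 dBFS

Stage 1: 4 dB above -6 dBFS, reduced 4:1 to 1 dB above → -5 dBFS.
Stage 2: overshoot 40 dB → 40/4 = 10 dB → -35 dBFS.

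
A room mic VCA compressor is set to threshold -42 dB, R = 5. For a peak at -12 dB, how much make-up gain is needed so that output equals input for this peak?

24 dB

Overshoot 30 dB → 30/5 = 6 dB after compression, so the compressed level is -42 + 6 = -36 dB.
Make-up = target − compressed = -12 − (-36) = 24 dB.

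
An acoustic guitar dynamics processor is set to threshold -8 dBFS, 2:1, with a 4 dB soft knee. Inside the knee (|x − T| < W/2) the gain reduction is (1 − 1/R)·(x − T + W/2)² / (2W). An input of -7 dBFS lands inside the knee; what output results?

-7.5625 dBFS

x − T + W/2 = -7 − (-8) + 2 = 3.
GR = (1 − 1/2) × 3² / 8 = 0.5 × 9 / 8 = 0.5625 dB.
Output = -7 − 0.5625 = -7.5625 dBFS.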